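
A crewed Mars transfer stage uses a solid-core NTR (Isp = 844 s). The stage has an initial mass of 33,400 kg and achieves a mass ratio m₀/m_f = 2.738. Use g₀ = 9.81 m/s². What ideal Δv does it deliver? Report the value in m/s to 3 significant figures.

Δv ≈ 8340 m/s

v_e = Isp · g₀ = 844 × 9.81 = 8279.6 m/s.
Δv = v_e · ln(2.738) = 8279.6 × 1.0072 ≈ 8339.5 m/s.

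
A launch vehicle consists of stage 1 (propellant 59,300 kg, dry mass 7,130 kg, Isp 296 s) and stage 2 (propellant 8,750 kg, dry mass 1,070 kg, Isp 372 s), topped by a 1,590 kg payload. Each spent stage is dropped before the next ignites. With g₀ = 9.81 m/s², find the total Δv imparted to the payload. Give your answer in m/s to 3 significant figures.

Ignition mass of stage 1 = 59,300+7,130 + 8,750+1,070 + 1,590 = 77,840 kg.
Stage 1: m₀ = 77,840 kg, m_f = 77,840 − 59,300 = 18,540 kg; Δv = 296×9.81×ln(4.198) = 2903.8×1.4347 ≈ 4166 m/s.
Stage 2: m₀ = 11,410 kg, m_f = 11,410 − 8,750 = 2,660 kg; Δv = 372×9.81×ln(4.289) = 3649.3×1.4562 ≈ 5314 m/s.
Total Δv = 4166 + 5314 = 9480 m/s.

Δv ≈ 9480 m/s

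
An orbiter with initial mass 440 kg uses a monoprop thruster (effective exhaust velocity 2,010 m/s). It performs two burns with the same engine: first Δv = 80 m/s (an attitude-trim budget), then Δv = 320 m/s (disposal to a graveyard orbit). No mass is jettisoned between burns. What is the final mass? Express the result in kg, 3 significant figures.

After the first burn: m = 440 × exp(−80/2010.0) = 440 × 0.96098 = 422.831 kg.
After the second burn: m = 422.831 × exp(−320/2010.0) = 422.831 × 0.85282 = 360.599 kg.

final mass ≈ 361 kg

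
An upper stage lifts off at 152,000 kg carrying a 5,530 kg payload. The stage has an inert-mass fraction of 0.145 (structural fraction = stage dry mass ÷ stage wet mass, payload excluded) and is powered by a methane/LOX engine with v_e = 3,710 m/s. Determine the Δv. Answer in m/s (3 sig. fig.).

Δv ≈ 6440 m/s

Stage wet mass = m₀ − payload = 152,000 − 5,530 = 146,470 kg.
Stage dry mass = ε × stage wet mass = 0.145 × 146,470 = 21,238.2 kg.
Burnout mass m_f = stage dry + payload = 21,238.2 + 5,530 = 26,768.2 kg.
Using Δv = v_e ln(m₀/m_f): Δv = v_e · ln(152,000/26,768.2) = 3710.0 × ln(5.678) = 3710.0 × 1.7367 ≈ 6443 m/s.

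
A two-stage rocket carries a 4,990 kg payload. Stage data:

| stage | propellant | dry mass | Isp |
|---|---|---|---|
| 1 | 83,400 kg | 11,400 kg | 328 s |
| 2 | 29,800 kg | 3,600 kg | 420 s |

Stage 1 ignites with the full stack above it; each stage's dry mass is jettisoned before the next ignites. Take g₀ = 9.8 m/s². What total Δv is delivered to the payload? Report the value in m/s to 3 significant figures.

Ignition mass of stage 1 = 83,400+11,400 + 29,800+3,600 + 4,990 = 133,190 kg.
Stage 1: m₀ = 133,190 kg, m_f = 133,190 − 83,400 = 49,790 kg; Δv = 328×9.8×ln(2.675) = 3214.4×0.9840 ≈ 3163 m/s.
Stage 2: m₀ = 38,390 kg, m_f = 38,390 − 29,800 = 8,590 kg; Δv = 420×9.8×ln(4.469) = 4116.0×1.4972 ≈ 6162 m/s.
Total Δv = 3163 + 6162 = 9325 m/s.

Δv ≈ 9330 m/s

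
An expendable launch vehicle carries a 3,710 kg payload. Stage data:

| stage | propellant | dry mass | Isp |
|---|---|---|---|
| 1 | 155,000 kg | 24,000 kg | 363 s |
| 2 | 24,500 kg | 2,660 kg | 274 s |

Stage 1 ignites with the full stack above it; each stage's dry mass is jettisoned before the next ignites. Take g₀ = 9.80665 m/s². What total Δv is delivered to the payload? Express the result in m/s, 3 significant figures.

Ignition mass of stage 1 = 155,000+24,000 + 24,500+2,660 + 3,710 = 209,870 kg.
Stage 1: m₀ = 209,870 kg, m_f = 209,870 − 155,000 = 54,870 kg; Δv = 363×9.80665×ln(3.825) = 3559.8×1.3415 ≈ 4776 m/s.
Stage 2: m₀ = 30,870 kg, m_f = 30,870 − 24,500 = 6,370 kg; Δv = 274×9.80665×ln(4.846) = 2687.0×1.5782 ≈ 4241 m/s.
Total Δv = 4776 + 4241 = 9017 m/s.

Δv ≈ 9020 m/s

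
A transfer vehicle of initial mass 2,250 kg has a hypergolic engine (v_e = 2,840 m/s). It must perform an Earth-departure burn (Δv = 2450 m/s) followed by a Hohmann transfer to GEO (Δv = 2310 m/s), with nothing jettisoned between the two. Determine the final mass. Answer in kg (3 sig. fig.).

final mass ≈ 421 kg

After the first burn: m = 2250 × exp(−2450/2840.0) = 2250 × 0.42203 = 949.568 kg.
After the second burn: m = 949.568 × exp(−2310/2840.0) = 949.568 × 0.44336 = 421 kg.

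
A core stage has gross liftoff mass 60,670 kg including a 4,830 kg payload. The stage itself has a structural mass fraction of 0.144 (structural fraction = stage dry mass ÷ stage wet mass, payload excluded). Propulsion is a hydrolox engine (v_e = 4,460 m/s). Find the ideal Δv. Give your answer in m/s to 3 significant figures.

Stage wet mass = m₀ − payload = 60,670 − 4,830 = 55,840 kg.
Stage dry mass = ε × stage wet mass = 0.144 × 55,840 = 8,040.96 kg.
Burnout mass m_f = stage dry + payload = 8,040.96 + 4,830 = 12,870.96 kg.
Δv = v_e · ln(60,670/12,870.96) = 4460.0 × ln(4.714) = 4460.0 × 1.5505 ≈ 6915 m/s.

Δv ≈ 6920 m/s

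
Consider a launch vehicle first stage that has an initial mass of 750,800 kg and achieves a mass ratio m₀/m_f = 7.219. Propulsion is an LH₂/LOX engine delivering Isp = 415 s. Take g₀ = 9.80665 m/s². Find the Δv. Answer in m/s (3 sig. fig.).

v_e = Isp · g₀ = 415 × 9.80665 = 4069.8 m/s.
Using Δv = v_e ln(m₀/m_f): Δv = v_e · ln(7.219) = 4069.8 × 1.9767 ≈ 8044.8 m/s.

Δv ≈ 8040 m/s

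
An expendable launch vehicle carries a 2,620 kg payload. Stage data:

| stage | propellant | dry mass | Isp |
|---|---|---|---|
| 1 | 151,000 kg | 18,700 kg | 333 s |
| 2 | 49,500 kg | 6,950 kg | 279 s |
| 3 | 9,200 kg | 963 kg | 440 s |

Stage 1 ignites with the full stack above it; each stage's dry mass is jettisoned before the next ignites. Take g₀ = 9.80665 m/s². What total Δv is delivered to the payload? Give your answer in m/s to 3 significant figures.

Ignition mass of stage 1 = 151,000+18,700 + 49,500+6,950 + 9,200+963 + 2,620 = 238,933 kg.
Stage 1: m₀ = 238,933 kg, m_f = 238,933 − 151,000 = 87,933 kg; Δv = 333×9.80665×ln(2.717) = 3265.6×0.9996 ≈ 3264 m/s.
Stage 2: m₀ = 69,233 kg, m_f = 69,233 − 49,500 = 19,733 kg; Δv = 279×9.80665×ln(3.508) = 2736.1×1.2552 ≈ 3434 m/s.
Stage 3: m₀ = 12,783 kg, m_f = 12,783 − 9,200 = 3,583 kg; Δv = 440×9.80665×ln(3.568) = 4314.9×1.2719 ≈ 5488 m/s.
Total Δv = 3264 + 3434 + 5488 = 12186 m/s.

Δv ≈ 12200 m/s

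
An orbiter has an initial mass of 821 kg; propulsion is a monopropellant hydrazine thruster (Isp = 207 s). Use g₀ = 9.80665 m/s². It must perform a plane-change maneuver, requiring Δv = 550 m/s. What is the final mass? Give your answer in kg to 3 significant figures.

final mass ≈ 626 kg

v_e = Isp · g₀ = 207 × 9.80665 = 2030.0 m/s.
m₀/m_f = exp(Δv / v_e) = exp(550 / 2030.0) = exp(0.2709) = 1.3112.
m_f = m₀ / 1.3112 = 821 / 1.3112 = 626.144 kg.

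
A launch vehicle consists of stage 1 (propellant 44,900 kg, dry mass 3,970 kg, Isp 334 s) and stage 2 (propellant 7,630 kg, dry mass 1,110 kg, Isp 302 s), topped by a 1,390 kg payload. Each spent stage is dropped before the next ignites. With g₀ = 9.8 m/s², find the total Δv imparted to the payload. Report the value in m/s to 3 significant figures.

Δv ≈ 8830 m/s

Ignition mass of stage 1 = 44,900+3,970 + 7,630+1,110 + 1,390 = 59,000 kg.
Stage 1: m₀ = 59,000 kg, m_f = 59,000 − 44,900 = 14,100 kg; Δv = 334×9.8×ln(4.184) = 3273.2×1.4314 ≈ 4685 m/s.
Stage 2: m₀ = 10,130 kg, m_f = 10,130 − 7,630 = 2,500 kg; Δv = 302×9.8×ln(4.052) = 2959.6×1.3992 ≈ 4141 m/s.
Total Δv = 4685 + 4141 = 8826 m/s.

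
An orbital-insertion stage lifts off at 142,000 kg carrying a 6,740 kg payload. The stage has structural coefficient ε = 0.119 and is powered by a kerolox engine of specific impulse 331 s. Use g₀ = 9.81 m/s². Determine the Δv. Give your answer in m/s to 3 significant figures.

Stage wet mass = m₀ − payload = 142,000 − 6,740 = 135,260 kg.
Stage dry mass = ε × stage wet mass = 0.119 × 135,260 = 16,095.9 kg.
Burnout mass m_f = stage dry + payload = 16,095.9 + 6,740 = 22,835.9 kg.
v_e = Isp · g₀ = 331 × 9.81 = 3247.1 m/s.
Δv = v_e · ln(142,000/22,835.9) = 3247.1 × ln(6.218) = 3247.1 × 1.8275 ≈ 5934 m/s.

Δv ≈ 5930 m/s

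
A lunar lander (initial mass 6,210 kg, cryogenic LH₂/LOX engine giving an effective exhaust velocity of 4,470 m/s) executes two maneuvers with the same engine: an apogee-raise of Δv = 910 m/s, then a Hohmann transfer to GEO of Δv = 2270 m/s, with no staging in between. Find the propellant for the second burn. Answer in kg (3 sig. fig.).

propellant for the second burn ≈ 2020 kg

After the first burn: m = 6210 × exp(−910/4470.0) = 6210 × 0.81581 = 5,066.18 kg.
After the second burn: m = 5,066.18 × exp(−2270/4470.0) = 5,066.18 × 0.60180 = 3,048.83 kg.
Second-burn propellant = 5,066.18 − 3,048.83 = 2,017.35 kg.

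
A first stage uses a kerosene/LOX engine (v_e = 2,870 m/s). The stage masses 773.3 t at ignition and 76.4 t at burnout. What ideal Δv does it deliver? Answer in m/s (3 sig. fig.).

Using Δv = v_e ln(m₀/m_f): Δv = v_e · ln(m₀/m_f) = 2870.0 × ln(10.12) = 2870.0 × 2.3147 ≈ 6643.1 m/s.

Δv ≈ 6640 m/s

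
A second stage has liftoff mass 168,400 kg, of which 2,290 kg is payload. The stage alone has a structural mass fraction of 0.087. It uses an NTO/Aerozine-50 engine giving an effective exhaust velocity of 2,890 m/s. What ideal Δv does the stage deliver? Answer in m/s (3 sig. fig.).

Stage wet mass = m₀ − payload = 168,400 − 2,290 = 166,110 kg.
Stage dry mass = ε × stage wet mass = 0.087 × 166,110 = 14,451.6 kg.
Burnout mass m_f = stage dry + payload = 14,451.6 + 2,290 = 16,741.6 kg.
Δv = v_e · ln(168,400/16,741.6) = 2890.0 × ln(10.06) = 2890.0 × 2.3084 ≈ 6671 m/s.

Δv ≈ 6670 m/s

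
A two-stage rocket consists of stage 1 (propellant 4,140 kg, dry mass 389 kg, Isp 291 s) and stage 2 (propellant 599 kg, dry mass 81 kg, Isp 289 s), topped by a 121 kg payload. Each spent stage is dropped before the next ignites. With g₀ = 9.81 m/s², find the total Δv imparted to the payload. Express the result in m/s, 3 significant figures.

Δv ≈ 8190 m/s

Ignition mass of stage 1 = 4,140+389 + 599+81 + 121 = 5,330 kg.
Stage 1: m₀ = 5,330 kg, m_f = 5,330 − 4,140 = 1,190 kg; Δv = 291×9.81×ln(4.479) = 2854.7×1.4994 ≈ 4280 m/s.
Stage 2: m₀ = 801 kg, m_f = 801 − 599 = 202 kg; Δv = 289×9.81×ln(3.965) = 2835.1×1.3776 ≈ 3906 m/s.
Total Δv = 4280 + 3906 = 8186 m/s.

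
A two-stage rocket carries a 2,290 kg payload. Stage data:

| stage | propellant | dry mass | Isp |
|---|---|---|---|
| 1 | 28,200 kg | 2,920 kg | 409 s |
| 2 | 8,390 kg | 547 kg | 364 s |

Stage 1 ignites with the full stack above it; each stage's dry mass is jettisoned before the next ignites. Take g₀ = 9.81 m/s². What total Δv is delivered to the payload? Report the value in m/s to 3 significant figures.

Δv ≈ 9310 m/s

Ignition mass of stage 1 = 28,200+2,920 + 8,390+547 + 2,290 = 42,347 kg.
Stage 1: m₀ = 42,347 kg, m_f = 42,347 − 28,200 = 14,147 kg; Δv = 409×9.81×ln(2.993) = 4012.3×1.0964 ≈ 4399 m/s.
Stage 2: m₀ = 11,227 kg, m_f = 11,227 − 8,390 = 2,837 kg; Δv = 364×9.81×ln(3.957) = 3570.8×1.3756 ≈ 4912 m/s.
Total Δv = 4399 + 4912 = 9311 m/s.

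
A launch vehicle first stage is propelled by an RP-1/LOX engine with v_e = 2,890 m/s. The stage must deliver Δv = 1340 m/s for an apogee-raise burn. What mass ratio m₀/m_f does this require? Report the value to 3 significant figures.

m₀/m_f = exp(Δv / v_e) = exp(1340 / 2890.0) = exp(0.4637) = 1.5899.

mass ratio ≈ 1.59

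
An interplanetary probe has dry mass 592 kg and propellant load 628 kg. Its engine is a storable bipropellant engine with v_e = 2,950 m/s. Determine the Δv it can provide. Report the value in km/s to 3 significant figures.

m₀ = m_dry + m_prop = 592 + 628 = 1,220 kg.
From the ideal rocket equation, Δv = v_e · ln(m₀/m_f) = 2950.0 × ln(2.061) = 2950.0 × 0.7231 ≈ 2133.1 m/s.

Δv ≈ 2.13 km/s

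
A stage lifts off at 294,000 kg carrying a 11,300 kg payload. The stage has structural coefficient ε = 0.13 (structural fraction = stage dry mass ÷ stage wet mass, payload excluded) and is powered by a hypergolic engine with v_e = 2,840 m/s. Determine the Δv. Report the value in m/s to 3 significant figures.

Stage wet mass = m₀ − payload = 294,000 − 11,300 = 282,700 kg.
Stage dry mass = ε × stage wet mass = 0.13 × 282,700 = 36,751 kg.
Burnout mass m_f = stage dry + payload = 36,751 + 11,300 = 48,051 kg.
Using Δv = v_e ln(m₀/m_f): Δv = v_e · ln(294,000/48,051) = 2840.0 × ln(6.118) = 2840.0 × 1.8113 ≈ 5144 m/s.

Δv ≈ 5140 m/s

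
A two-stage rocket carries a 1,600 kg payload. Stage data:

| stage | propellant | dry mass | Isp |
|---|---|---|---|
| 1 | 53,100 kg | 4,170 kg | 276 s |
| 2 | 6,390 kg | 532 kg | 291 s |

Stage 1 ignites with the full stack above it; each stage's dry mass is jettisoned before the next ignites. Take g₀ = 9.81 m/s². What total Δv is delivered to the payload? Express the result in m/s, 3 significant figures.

Δv ≈ 8410 m/s

Ignition mass of stage 1 = 53,100+4,170 + 6,390+532 + 1,600 = 65,792 kg.
Stage 1: m₀ = 65,792 kg, m_f = 65,792 − 53,100 = 12,692 kg; Δv = 276×9.81×ln(5.184) = 2707.6×1.6455 ≈ 4455 m/s.
Stage 2: m₀ = 8,522 kg, m_f = 8,522 − 6,390 = 2,132 kg; Δv = 291×9.81×ln(3.997) = 2854.7×1.3856 ≈ 3955 m/s.
Total Δv = 4455 + 3955 = 8410 m/s.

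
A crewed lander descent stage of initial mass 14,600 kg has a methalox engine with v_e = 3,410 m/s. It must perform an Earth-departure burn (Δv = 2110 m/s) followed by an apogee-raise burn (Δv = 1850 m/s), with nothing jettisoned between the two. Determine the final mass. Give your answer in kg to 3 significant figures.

final mass ≈ 4570 kg

After the first burn: m = 14600 × exp(−2110/3410.0) = 14600 × 0.53861 = 7,863.71 kg.
After the second burn: m = 7,863.71 × exp(−1850/3410.0) = 7,863.71 × 0.58128 = 4,571.02 kg.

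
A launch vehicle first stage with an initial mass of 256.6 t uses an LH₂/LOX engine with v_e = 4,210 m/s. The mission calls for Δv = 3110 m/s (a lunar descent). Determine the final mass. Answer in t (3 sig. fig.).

m₀/m_f = exp(Δv / v_e) = exp(3110 / 4210.0) = exp(0.7387) = 2.0932.
m_f = m₀ / 2.0932 = 256.6 / 2.0932 = 122.587 t.

final mass ≈ 123 t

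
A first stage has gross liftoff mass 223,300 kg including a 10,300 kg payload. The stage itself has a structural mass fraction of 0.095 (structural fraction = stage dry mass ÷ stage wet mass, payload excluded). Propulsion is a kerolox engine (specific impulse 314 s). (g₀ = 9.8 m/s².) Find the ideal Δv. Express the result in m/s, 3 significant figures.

Δv ≈ 6120 m/s

Stage wet mass = m₀ − payload = 223,300 − 10,300 = 213,000 kg.
Stage dry mass = ε × stage wet mass = 0.095 × 213,000 = 20,235 kg.
Burnout mass m_f = stage dry + payload = 20,235 + 10,300 = 30,535 kg.
v_e = Isp · g₀ = 314 × 9.8 = 3077.2 m/s.
Δv = v_e · ln(223,300/30,535) = 3077.2 × ln(7.313) = 3077.2 × 1.9896 ≈ 6123 m/s.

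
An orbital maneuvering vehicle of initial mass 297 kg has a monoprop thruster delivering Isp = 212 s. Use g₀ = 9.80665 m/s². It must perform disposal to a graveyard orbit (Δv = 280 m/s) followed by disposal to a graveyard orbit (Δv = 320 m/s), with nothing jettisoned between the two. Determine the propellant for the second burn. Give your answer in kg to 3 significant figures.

v_e = Isp · g₀ = 212 × 9.80665 = 2079.0 m/s.
After the first burn: m = 297 × exp(−280/2079.0) = 297 × 0.87400 = 259.578 kg.
After the second burn: m = 259.578 × exp(−320/2079.0) = 259.578 × 0.85734 = 222.547 kg.
Second-burn propellant = 259.578 − 222.547 = 37.031 kg.

propellant for the second burn ≈ 37.0 kg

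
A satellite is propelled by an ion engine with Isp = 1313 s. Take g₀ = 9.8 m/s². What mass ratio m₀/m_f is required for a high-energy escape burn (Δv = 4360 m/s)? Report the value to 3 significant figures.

v_e = Isp · g₀ = 1313 × 9.8 = 12867.4 m/s.
Using Δv = v_e ln(m₀/m_f): m₀/m_f = exp(Δv / v_e) = exp(4360 / 12867.4) = exp(0.3388) = 1.4033.

mass ratio ≈ 1.40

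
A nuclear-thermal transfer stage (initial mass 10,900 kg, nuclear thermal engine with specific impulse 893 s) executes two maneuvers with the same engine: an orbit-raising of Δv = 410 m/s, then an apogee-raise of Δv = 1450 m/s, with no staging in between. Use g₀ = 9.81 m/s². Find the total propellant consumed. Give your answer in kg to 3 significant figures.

v_e = Isp · g₀ = 893 × 9.81 = 8760.3 m/s.
After the first burn: m = 10900 × exp(−410/8760.3) = 10900 × 0.95428 = 10,401.7 kg.
After the second burn: m = 10,401.7 × exp(−1450/8760.3) = 10,401.7 × 0.84745 = 8,814.92 kg.
Total propellant = m₀ − m_final = 10900 − 8,814.92 = 2,085.08 kg.

total propellant consumed ≈ 2090 kg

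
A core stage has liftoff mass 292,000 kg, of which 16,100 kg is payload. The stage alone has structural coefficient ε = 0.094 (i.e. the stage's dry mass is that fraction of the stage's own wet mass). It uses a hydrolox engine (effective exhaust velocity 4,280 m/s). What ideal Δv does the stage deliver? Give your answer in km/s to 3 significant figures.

Stage wet mass = m₀ − payload = 292,000 − 16,100 = 275,900 kg.
Stage dry mass = ε × stage wet mass = 0.094 × 275,900 = 25,934.6 kg.
Burnout mass m_f = stage dry + payload = 25,934.6 + 16,100 = 42,034.6 kg.
From the ideal rocket equation, Δv = v_e · ln(292,000/42,034.6) = 4280.0 × ln(6.947) = 4280.0 × 1.9383 ≈ 8296 m/s.

Δv ≈ 8.30 km/s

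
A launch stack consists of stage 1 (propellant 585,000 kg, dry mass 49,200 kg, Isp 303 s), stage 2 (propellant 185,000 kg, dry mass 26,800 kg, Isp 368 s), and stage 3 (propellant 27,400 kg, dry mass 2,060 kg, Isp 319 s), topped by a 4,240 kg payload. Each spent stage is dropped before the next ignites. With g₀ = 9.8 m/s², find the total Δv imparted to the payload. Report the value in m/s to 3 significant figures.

Δv ≈ 13500 m/s

Ignition mass of stage 1 = 585,000+49,200 + 185,000+26,800 + 27,400+2,060 + 4,240 = 879,700 kg.
Stage 1: m₀ = 879,700 kg, m_f = 879,700 − 585,000 = 294,700 kg; Δv = 303×9.8×ln(2.985) = 2969.4×1.0936 ≈ 3247 m/s.
Stage 2: m₀ = 245,500 kg, m_f = 245,500 − 185,000 = 60,500 kg; Δv = 368×9.8×ln(4.058) = 3606.4×1.4007 ≈ 5051 m/s.
Stage 3: m₀ = 33,700 kg, m_f = 33,700 − 27,400 = 6,300 kg; Δv = 319×9.8×ln(5.349) = 3126.2×1.6769 ≈ 5242 m/s.
Total Δv = 3247 + 5051 + 5242 = 13540 m/s.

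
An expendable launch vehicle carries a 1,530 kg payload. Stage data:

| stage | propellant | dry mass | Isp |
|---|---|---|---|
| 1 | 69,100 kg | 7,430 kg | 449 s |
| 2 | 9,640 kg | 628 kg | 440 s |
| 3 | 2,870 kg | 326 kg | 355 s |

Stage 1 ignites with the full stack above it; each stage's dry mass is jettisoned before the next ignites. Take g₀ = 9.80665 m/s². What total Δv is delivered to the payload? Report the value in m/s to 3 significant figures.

Δv ≈ 13900 m/s

Ignition mass of stage 1 = 69,100+7,430 + 9,640+628 + 2,870+326 + 1,530 = 91,524 kg.
Stage 1: m₀ = 91,524 kg, m_f = 91,524 − 69,100 = 22,424 kg; Δv = 449×9.80665×ln(4.082) = 4403.2×1.4065 ≈ 6193 m/s.
Stage 2: m₀ = 14,994 kg, m_f = 14,994 − 9,640 = 5,354 kg; Δv = 440×9.80665×ln(2.801) = 4314.9×1.0298 ≈ 4444 m/s.
Stage 3: m₀ = 4,726 kg, m_f = 4,726 − 2,870 = 1,856 kg; Δv = 355×9.80665×ln(2.546) = 3481.4×0.9347 ≈ 3254 m/s.
Total Δv = 6193 + 4444 + 3254 = 13891 m/s.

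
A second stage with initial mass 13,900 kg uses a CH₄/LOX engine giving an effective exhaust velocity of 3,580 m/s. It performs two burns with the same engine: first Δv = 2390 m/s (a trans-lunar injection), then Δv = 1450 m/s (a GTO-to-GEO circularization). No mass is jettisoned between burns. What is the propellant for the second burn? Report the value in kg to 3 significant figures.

After the first burn: m = 13900 × exp(−2390/3580.0) = 13900 × 0.51294 = 7,129.87 kg.
After the second burn: m = 7,129.87 × exp(−1450/3580.0) = 7,129.87 × 0.66696 = 4,755.34 kg.
Second-burn propellant = 7,129.87 − 4,755.34 = 2,374.53 kg.

propellant for the second burn ≈ 2370 kg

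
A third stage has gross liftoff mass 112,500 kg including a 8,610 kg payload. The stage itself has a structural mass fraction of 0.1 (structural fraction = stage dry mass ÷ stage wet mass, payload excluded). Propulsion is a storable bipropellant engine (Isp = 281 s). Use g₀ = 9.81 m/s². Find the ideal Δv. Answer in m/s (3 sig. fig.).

Stage wet mass = m₀ − payload = 112,500 − 8,610 = 103,890 kg.
Stage dry mass = ε × stage wet mass = 0.1 × 103,890 = 10,389 kg.
Burnout mass m_f = stage dry + payload = 10,389 + 8,610 = 18,999 kg.
v_e = Isp · g₀ = 281 × 9.81 = 2756.6 m/s.
Rocket equation: Δv = v_e · ln(112,500/18,999) = 2756.6 × ln(5.921) = 2756.6 × 1.7786 ≈ 4903 m/s.

Δv ≈ 4900 m/s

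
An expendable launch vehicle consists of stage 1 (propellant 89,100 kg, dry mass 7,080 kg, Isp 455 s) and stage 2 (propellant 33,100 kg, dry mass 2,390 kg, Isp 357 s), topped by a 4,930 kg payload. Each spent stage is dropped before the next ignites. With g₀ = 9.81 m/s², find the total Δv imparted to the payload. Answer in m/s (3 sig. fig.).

Δv ≈ 10700 m/s

Ignition mass of stage 1 = 89,100+7,080 + 33,100+2,390 + 4,930 = 136,600 kg.
Stage 1: m₀ = 136,600 kg, m_f = 136,600 − 89,100 = 47,500 kg; Δv = 455×9.81×ln(2.876) = 4463.6×1.0563 ≈ 4715 m/s.
Stage 2: m₀ = 40,420 kg, m_f = 40,420 − 33,100 = 7,320 kg; Δv = 357×9.81×ln(5.522) = 3502.2×1.7087 ≈ 5984 m/s.
Total Δv = 4715 + 5984 = 10699 m/s.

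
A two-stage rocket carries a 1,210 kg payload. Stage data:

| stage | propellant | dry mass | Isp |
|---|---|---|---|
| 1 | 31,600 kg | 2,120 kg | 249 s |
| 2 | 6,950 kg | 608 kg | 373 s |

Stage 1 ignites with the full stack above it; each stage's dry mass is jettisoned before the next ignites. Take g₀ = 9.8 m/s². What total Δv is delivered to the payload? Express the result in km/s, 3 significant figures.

Ignition mass of stage 1 = 31,600+2,120 + 6,950+608 + 1,210 = 42,488 kg.
Stage 1: m₀ = 42,488 kg, m_f = 42,488 − 31,600 = 10,888 kg; Δv = 249×9.8×ln(3.902) = 2440.2×1.3616 ≈ 3322 m/s.
Stage 2: m₀ = 8,768 kg, m_f = 8,768 − 6,950 = 1,818 kg; Δv = 373×9.8×ln(4.823) = 3655.4×1.5734 ≈ 5751 m/s.
Total Δv = 3322 + 5751 = 9073 m/s.

Δv ≈ 9.07 km/s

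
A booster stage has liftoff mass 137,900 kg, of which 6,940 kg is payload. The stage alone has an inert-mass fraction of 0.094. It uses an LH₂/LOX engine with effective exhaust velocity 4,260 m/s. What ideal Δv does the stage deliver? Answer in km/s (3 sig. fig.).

Δv ≈ 8.39 km/s

Stage wet mass = m₀ − payload = 137,900 − 6,940 = 130,960 kg.
Stage dry mass = ε × stage wet mass = 0.094 × 130,960 = 12,310.2 kg.
Burnout mass m_f = stage dry + payload = 12,310.2 + 6,940 = 19,250.2 kg.
From the ideal rocket equation, Δv = v_e · ln(137,900/19,250.2) = 4260.0 × ln(7.164) = 4260.0 × 1.9690 ≈ 8388 m/s.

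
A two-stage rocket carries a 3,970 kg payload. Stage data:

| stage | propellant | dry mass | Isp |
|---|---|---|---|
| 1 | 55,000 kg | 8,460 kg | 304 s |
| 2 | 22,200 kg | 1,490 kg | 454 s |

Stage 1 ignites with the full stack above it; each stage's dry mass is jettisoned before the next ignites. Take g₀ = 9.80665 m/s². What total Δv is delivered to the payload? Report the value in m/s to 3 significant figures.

Ignition mass of stage 1 = 55,000+8,460 + 22,200+1,490 + 3,970 = 91,120 kg.
Stage 1: m₀ = 91,120 kg, m_f = 91,120 − 55,000 = 36,120 kg; Δv = 304×9.80665×ln(2.523) = 2981.2×0.9253 ≈ 2759 m/s.
Stage 2: m₀ = 27,660 kg, m_f = 27,660 − 22,200 = 5,460 kg; Δv = 454×9.80665×ln(5.066) = 4452.2×1.6225 ≈ 7224 m/s.
Total Δv = 2759 + 7224 = 9983 m/s.

Δv ≈ 9980 m/s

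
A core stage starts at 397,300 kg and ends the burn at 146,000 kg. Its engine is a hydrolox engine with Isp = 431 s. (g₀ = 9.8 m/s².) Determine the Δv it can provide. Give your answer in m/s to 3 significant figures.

Δv ≈ 4230 m/s

v_e = Isp · g₀ = 431 × 9.8 = 4223.8 m/s.
Using Δv = v_e ln(m₀/m_f): Δv = v_e · ln(m₀/m_f) = 4223.8 × ln(2.721) = 4223.8 × 1.0011 ≈ 4228.4 m/s.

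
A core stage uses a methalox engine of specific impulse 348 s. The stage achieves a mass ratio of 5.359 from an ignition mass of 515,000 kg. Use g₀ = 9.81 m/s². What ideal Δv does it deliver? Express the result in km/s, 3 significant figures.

v_e = Isp · g₀ = 348 × 9.81 = 3413.9 m/s.
By the Tsiolkovsky rocket equation, Δv = v_e · ln(5.359) = 3413.9 × 1.6788 ≈ 5731.1 m/s.

Δv ≈ 5.73 km/s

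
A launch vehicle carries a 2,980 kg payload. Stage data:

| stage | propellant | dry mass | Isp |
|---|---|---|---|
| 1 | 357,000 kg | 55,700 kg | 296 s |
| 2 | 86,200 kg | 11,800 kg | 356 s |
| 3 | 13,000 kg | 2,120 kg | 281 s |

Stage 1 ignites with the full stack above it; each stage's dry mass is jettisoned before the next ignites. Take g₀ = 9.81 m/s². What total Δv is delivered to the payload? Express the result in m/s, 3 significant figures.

Δv ≈ 11500 m/s

Ignition mass of stage 1 = 357,000+55,700 + 86,200+11,800 + 13,000+2,120 + 2,980 = 528,800 kg.
Stage 1: m₀ = 528,800 kg, m_f = 528,800 − 357,000 = 171,800 kg; Δv = 296×9.81×ln(3.078) = 2903.8×1.1243 ≈ 3265 m/s.
Stage 2: m₀ = 116,100 kg, m_f = 116,100 − 86,200 = 29,900 kg; Δv = 356×9.81×ln(3.883) = 3492.4×1.3566 ≈ 4738 m/s.
Stage 3: m₀ = 18,100 kg, m_f = 18,100 − 13,000 = 5,100 kg; Δv = 281×9.81×ln(3.549) = 2756.6×1.2667 ≈ 3492 m/s.
Total Δv = 3265 + 4738 + 3492 = 11495 m/s.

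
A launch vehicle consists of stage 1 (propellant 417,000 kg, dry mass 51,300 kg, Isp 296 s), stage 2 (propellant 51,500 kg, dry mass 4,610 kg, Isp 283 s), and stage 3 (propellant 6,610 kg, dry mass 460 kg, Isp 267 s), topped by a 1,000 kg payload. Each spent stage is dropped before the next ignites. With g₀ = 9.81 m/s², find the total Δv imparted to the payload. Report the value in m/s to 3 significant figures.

Δv ≈ 13400 m/s

Ignition mass of stage 1 = 417,000+51,300 + 51,500+4,610 + 6,610+460 + 1,000 = 532,480 kg.
Stage 1: m₀ = 532,480 kg, m_f = 532,480 − 417,000 = 115,480 kg; Δv = 296×9.81×ln(4.611) = 2903.8×1.5284 ≈ 4438 m/s.
Stage 2: m₀ = 64,180 kg, m_f = 64,180 − 51,500 = 12,680 kg; Δv = 283×9.81×ln(5.062) = 2776.2×1.6217 ≈ 4502 m/s.
Stage 3: m₀ = 8,070 kg, m_f = 8,070 − 6,610 = 1,460 kg; Δv = 267×9.81×ln(5.527) = 2619.3×1.7097 ≈ 4478 m/s.
Total Δv = 4438 + 4502 + 4478 = 13418 m/s.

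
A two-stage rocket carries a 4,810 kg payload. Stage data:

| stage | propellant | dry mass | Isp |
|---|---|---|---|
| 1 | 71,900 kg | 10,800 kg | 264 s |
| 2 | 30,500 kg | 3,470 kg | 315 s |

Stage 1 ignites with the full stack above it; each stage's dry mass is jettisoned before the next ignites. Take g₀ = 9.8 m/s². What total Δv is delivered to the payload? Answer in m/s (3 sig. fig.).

Δv ≈ 7090 m/s

Ignition mass of stage 1 = 71,900+10,800 + 30,500+3,470 + 4,810 = 121,480 kg.
Stage 1: m₀ = 121,480 kg, m_f = 121,480 − 71,900 = 49,580 kg; Δv = 264×9.8×ln(2.45) = 2587.2×0.8962 ≈ 2319 m/s.
Stage 2: m₀ = 38,780 kg, m_f = 38,780 − 30,500 = 8,280 kg; Δv = 315×9.8×ln(4.684) = 3087.0×1.5441 ≈ 4767 m/s.
Total Δv = 2319 + 4767 = 7086 m/s.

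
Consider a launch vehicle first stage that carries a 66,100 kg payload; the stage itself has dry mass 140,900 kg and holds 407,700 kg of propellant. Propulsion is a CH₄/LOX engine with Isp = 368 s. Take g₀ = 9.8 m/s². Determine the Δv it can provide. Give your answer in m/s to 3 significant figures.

Δv ≈ 3930 m/s

v_e = Isp · g₀ = 368 × 9.8 = 3606.4 m/s.
m₀ = payload + dry + propellant = 66,100 + 140,900 + 407,700 = 614,700 kg.
m_f = payload + dry = 66,100 + 140,900 = 207,000 kg.
Using Δv = v_e ln(m₀/m_f): Δv = v_e · ln(m₀/m_f) = 3606.4 × ln(2.97) = 3606.4 × 1.0884 ≈ 3925.3 m/s.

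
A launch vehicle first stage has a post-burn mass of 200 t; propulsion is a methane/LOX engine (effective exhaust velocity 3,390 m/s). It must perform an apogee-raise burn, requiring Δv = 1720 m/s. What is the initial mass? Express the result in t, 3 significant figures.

initial mass ≈ 332 t

m₀/m_f = exp(Δv / v_e) = exp(1720 / 3390.0) = exp(0.5074) = 1.6609.
m₀ = m_f × 1.6609 = 200 × 1.6609 = 332.18 t.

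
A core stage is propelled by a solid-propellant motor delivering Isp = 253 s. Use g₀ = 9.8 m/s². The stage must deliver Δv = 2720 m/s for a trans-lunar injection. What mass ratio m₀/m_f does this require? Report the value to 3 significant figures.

mass ratio ≈ 3.00

v_e = Isp · g₀ = 253 × 9.8 = 2479.4 m/s.
Using Δv = v_e ln(m₀/m_f): m₀/m_f = exp(Δv / v_e) = exp(2720 / 2479.4) = exp(1.0970) = 2.9953.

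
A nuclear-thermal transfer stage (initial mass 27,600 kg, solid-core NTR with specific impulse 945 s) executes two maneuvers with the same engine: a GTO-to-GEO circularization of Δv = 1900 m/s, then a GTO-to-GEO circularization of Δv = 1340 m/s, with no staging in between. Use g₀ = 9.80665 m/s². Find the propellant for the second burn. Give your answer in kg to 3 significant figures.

v_e = Isp · g₀ = 945 × 9.80665 = 9267.3 m/s.
After the first burn: m = 27600 × exp(−1900/9267.3) = 27600 × 0.81463 = 22,483.8 kg.
After the second burn: m = 22,483.8 × exp(−1340/9267.3) = 22,483.8 × 0.86537 = 19,456.8 kg.
Second-burn propellant = 22,483.8 − 19,456.8 = 3,027 kg.

propellant for the second burn ≈ 3030 kg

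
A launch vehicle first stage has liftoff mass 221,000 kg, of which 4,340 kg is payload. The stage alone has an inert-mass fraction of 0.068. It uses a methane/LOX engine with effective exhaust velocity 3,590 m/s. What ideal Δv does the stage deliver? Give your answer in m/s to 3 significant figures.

Δv ≈ 8800 m/s

Stage wet mass = m₀ − payload = 221,000 − 4,340 = 216,660 kg.
Stage dry mass = ε × stage wet mass = 0.068 × 216,660 = 14,732.9 kg.
Burnout mass m_f = stage dry + payload = 14,732.9 + 4,340 = 19,072.9 kg.
Rocket equation: Δv = v_e · ln(221,000/19,072.9) = 3590.0 × ln(11.59) = 3590.0 × 2.4499 ≈ 8795 m/s.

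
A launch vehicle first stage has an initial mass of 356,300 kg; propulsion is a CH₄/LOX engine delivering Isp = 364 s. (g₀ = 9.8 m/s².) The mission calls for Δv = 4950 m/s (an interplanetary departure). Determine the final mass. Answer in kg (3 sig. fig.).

v_e = Isp · g₀ = 364 × 9.8 = 3567.2 m/s.
m₀/m_f = exp(Δv / v_e) = exp(4950 / 3567.2) = exp(1.3876) = 4.0054.
m_f = m₀ / 4.0054 = 356,300 / 4.0054 = 88,954.9 kg.

final mass ≈ 89000 kg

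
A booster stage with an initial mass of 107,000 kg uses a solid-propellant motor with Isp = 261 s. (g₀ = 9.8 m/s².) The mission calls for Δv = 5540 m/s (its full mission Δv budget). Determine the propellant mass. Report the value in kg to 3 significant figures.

v_e = Isp · g₀ = 261 × 9.8 = 2557.8 m/s.
From the ideal rocket equation, m₀/m_f = exp(Δv / v_e) = exp(5540 / 2557.8) = exp(2.1659) = 8.7227.
m_f = 107,000 / 8.7227 = 12,266.8 kg, so propellant = m₀ − m_f = 107,000 − 12,266.8 = 94,733.2 kg.

propellant mass ≈ 94700 kg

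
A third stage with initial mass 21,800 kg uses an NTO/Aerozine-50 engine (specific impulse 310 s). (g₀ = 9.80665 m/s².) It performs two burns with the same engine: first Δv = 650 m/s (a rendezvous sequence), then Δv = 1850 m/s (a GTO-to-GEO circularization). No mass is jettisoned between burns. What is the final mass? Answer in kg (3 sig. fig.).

final mass ≈ 9580 kg

v_e = Isp · g₀ = 310 × 9.80665 = 3040.1 m/s.
After the first burn: m = 21800 × exp(−650/3040.1) = 21800 × 0.80750 = 17,603.5 kg.
After the second burn: m = 17,603.5 × exp(−1850/3040.1) = 17,603.5 × 0.54414 = 9,578.77 kg.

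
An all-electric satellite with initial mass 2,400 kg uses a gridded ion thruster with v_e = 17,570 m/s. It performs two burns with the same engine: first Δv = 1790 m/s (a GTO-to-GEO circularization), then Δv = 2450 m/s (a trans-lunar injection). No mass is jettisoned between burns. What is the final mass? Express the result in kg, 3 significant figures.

final mass ≈ 1890 kg

After the first burn: m = 2400 × exp(−1790/17570.0) = 2400 × 0.90314 = 2,167.54 kg.
After the second burn: m = 2,167.54 × exp(−2450/17570.0) = 2,167.54 × 0.86984 = 1,885.41 kg.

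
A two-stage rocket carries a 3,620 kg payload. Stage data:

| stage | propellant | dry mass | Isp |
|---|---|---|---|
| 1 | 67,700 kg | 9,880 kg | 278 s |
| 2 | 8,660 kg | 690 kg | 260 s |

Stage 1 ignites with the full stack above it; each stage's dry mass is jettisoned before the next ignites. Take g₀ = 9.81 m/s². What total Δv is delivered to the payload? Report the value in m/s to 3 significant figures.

Δv ≈ 6570 m/s

Ignition mass of stage 1 = 67,700+9,880 + 8,660+690 + 3,620 = 90,550 kg.
Stage 1: m₀ = 90,550 kg, m_f = 90,550 − 67,700 = 22,850 kg; Δv = 278×9.81×ln(3.963) = 2727.2×1.3770 ≈ 3755 m/s.
Stage 2: m₀ = 12,970 kg, m_f = 12,970 − 8,660 = 4,310 kg; Δv = 260×9.81×ln(3.009) = 2550.6×1.1017 ≈ 2810 m/s.
Total Δv = 3755 + 2810 = 6565 m/s.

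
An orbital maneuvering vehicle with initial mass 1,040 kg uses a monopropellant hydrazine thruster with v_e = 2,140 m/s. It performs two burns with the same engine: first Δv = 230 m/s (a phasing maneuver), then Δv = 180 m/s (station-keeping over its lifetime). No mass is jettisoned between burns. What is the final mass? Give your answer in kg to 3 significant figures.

final mass ≈ 859 kg

After the first burn: m = 1040 × exp(−230/2140.0) = 1040 × 0.89810 = 934.024 kg.
After the second burn: m = 934.024 × exp(−180/2140.0) = 934.024 × 0.91933 = 858.676 kg.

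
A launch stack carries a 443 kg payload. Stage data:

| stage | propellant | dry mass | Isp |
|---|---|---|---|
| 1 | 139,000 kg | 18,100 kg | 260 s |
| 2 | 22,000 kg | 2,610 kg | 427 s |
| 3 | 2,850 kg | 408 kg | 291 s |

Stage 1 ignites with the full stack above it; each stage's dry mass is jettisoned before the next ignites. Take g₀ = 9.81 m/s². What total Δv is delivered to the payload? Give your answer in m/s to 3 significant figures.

Ignition mass of stage 1 = 139,000+18,100 + 22,000+2,610 + 2,850+408 + 443 = 185,411 kg.
Stage 1: m₀ = 185,411 kg, m_f = 185,411 − 139,000 = 46,411 kg; Δv = 260×9.81×ln(3.995) = 2550.6×1.3850 ≈ 3533 m/s.
Stage 2: m₀ = 28,311 kg, m_f = 28,311 − 22,000 = 6,311 kg; Δv = 427×9.81×ln(4.486) = 4188.9×1.5010 ≈ 6287 m/s.
Stage 3: m₀ = 3,701 kg, m_f = 3,701 − 2,850 = 851 kg; Δv = 291×9.81×ln(4.349) = 2854.7×1.4699 ≈ 4196 m/s.
Total Δv = 3533 + 6287 + 4196 = 14016 m/s.

Δv ≈ 14000 m/s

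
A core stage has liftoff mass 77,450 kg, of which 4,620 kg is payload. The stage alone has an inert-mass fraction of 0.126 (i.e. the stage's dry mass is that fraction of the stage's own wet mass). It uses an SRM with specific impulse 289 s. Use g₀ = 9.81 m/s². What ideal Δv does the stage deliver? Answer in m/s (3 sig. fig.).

Δv ≈ 4890 m/s

Stage wet mass = m₀ − payload = 77,450 − 4,620 = 72,830 kg.
Stage dry mass = ε × stage wet mass = 0.126 × 72,830 = 9,176.58 kg.
Burnout mass m_f = stage dry + payload = 9,176.58 + 4,620 = 13,796.58 kg.
v_e = Isp · g₀ = 289 × 9.81 = 2835.1 m/s.
Δv = v_e · ln(77,450/13,796.58) = 2835.1 × ln(5.614) = 2835.1 × 1.7252 ≈ 4891 m/s.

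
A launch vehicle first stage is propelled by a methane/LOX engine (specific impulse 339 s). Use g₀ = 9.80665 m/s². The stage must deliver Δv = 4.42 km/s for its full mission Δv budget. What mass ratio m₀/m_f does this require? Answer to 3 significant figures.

v_e = Isp · g₀ = 339 × 9.80665 = 3324.5 m/s.
Using Δv = v_e ln(m₀/m_f): m₀/m_f = exp(Δv / v_e) = exp(4420 / 3324.5) = exp(1.3295) = 3.7793.

mass ratio ≈ 3.78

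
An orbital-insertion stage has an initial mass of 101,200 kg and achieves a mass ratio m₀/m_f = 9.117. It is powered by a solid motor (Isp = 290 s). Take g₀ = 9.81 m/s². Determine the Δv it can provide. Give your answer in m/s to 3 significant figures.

Δv ≈ 6290 m/s

v_e = Isp · g₀ = 290 × 9.81 = 2844.9 m/s.
Rocket equation: Δv = v_e · ln(9.117) = 2844.9 × 2.2101 ≈ 6287.6 m/s.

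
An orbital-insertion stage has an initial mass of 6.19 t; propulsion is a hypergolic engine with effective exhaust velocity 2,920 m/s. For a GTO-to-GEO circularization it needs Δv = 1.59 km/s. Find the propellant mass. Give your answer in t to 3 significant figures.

propellant mass ≈ 2.60 t

From the ideal rocket equation, m₀/m_f = exp(Δv / v_e) = exp(1590 / 2920.0) = exp(0.5445) = 1.7238.
m_f = 6.19 / 1.7238 = 3.5909 t, so propellant = m₀ − m_f = 6.19 − 3.5909 = 2.5991 t.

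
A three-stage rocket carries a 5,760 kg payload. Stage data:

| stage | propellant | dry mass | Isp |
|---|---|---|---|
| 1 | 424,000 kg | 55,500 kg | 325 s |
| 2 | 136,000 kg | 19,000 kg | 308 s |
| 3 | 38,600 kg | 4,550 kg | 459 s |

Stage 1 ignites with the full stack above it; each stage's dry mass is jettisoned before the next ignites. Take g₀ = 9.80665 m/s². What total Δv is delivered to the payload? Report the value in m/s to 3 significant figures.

Ignition mass of stage 1 = 424,000+55,500 + 136,000+19,000 + 38,600+4,550 + 5,760 = 683,410 kg.
Stage 1: m₀ = 683,410 kg, m_f = 683,410 − 424,000 = 259,410 kg; Δv = 325×9.80665×ln(2.634) = 3187.2×0.9687 ≈ 3087 m/s.
Stage 2: m₀ = 203,910 kg, m_f = 203,910 − 136,000 = 67,910 kg; Δv = 308×9.80665×ln(3.003) = 3020.4×1.0995 ≈ 3321 m/s.
Stage 3: m₀ = 48,910 kg, m_f = 48,910 − 38,600 = 10,310 kg; Δv = 459×9.80665×ln(4.744) = 4501.3×1.5569 ≈ 7008 m/s.
Total Δv = 3087 + 3321 + 7008 = 13416 m/s.

Δv ≈ 13400 m/s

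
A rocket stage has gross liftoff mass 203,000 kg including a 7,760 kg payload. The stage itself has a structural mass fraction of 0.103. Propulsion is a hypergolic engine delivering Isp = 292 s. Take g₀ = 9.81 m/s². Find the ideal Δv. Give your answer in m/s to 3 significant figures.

Stage wet mass = m₀ − payload = 203,000 − 7,760 = 195,240 kg.
Stage dry mass = ε × stage wet mass = 0.103 × 195,240 = 20,109.7 kg.
Burnout mass m_f = stage dry + payload = 20,109.7 + 7,760 = 27,869.7 kg.
v_e = Isp · g₀ = 292 × 9.81 = 2864.5 m/s.
Using Δv = v_e ln(m₀/m_f): Δv = v_e · ln(203,000/27,869.7) = 2864.5 × ln(7.284) = 2864.5 × 1.9857 ≈ 5688 m/s.

Δv ≈ 5690 m/s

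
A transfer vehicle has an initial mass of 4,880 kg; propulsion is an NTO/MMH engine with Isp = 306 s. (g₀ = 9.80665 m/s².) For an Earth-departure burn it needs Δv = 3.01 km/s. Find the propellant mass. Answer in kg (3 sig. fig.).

propellant mass ≈ 3090 kg

v_e = Isp · g₀ = 306 × 9.80665 = 3000.8 m/s.
m₀/m_f = exp(Δv / v_e) = exp(3010 / 3000.8) = exp(1.0031) = 2.7266.
m_f = 4,880 / 2.7266 = 1,789.77 kg, so propellant = m₀ − m_f = 4,880 − 1,789.77 = 3,090.23 kg.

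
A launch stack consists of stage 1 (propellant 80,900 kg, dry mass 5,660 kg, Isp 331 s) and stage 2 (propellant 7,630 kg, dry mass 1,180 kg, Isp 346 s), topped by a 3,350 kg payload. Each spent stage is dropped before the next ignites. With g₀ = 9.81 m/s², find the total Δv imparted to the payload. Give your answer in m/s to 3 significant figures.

Ignition mass of stage 1 = 80,900+5,660 + 7,630+1,180 + 3,350 = 98,720 kg.
Stage 1: m₀ = 98,720 kg, m_f = 98,720 − 80,900 = 17,820 kg; Δv = 331×9.81×ln(5.54) = 3247.1×1.7120 ≈ 5559 m/s.
Stage 2: m₀ = 12,160 kg, m_f = 12,160 − 7,630 = 4,530 kg; Δv = 346×9.81×ln(2.684) = 3394.3×0.9874 ≈ 3352 m/s.
Total Δv = 5559 + 3352 = 8911 m/s.

Δv ≈ 8910 m/s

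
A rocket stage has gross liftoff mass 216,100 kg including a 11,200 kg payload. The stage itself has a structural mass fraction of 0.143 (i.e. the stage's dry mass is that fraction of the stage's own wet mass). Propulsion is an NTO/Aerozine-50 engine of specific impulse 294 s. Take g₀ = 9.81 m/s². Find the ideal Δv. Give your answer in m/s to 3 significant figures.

Δv ≈ 4830 m/s

Stage wet mass = m₀ − payload = 216,100 − 11,200 = 204,900 kg.
Stage dry mass = ε × stage wet mass = 0.143 × 204,900 = 29,300.7 kg.
Burnout mass m_f = stage dry + payload = 29,300.7 + 11,200 = 40,500.7 kg.
v_e = Isp · g₀ = 294 × 9.81 = 2884.1 m/s.
By the Tsiolkovsky rocket equation, Δv = v_e · ln(216,100/40,500.7) = 2884.1 × ln(5.336) = 2884.1 × 1.6744 ≈ 4829 m/s.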